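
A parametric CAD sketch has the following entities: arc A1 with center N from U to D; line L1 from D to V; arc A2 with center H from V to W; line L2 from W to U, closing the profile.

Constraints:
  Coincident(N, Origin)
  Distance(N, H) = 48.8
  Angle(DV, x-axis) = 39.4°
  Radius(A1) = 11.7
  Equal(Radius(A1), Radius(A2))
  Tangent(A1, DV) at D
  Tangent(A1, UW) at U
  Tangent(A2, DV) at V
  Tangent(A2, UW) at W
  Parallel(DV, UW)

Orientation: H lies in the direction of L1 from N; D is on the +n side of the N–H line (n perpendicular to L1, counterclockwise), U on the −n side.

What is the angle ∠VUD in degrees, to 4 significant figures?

64.38°

The slot axis is L1's direction at 39.4°, so u = (cos 39.4°, sin 39.4°) = (0.7727, 0.6347) and n = (−sin 39.4°, cos 39.4°) = (-0.6347, 0.7727). N is at the origin and H lies 48.8 along u from N, so H = 48.8·u = (37.71, 30.97). Tangency of A1 to both parallel lines with radius 11.7 puts D and U at N ± 11.7·n: D = (-7.426, 9.041), U = (7.426, -9.041). Equal radii place V and W the same way about H: V = H + 11.7·n = (30.28, 40.02), W = H − 11.7·n = (45.14, 21.93). Then cos ∠VUD = UV·UD / (|UV||UD|), giving 64.38°.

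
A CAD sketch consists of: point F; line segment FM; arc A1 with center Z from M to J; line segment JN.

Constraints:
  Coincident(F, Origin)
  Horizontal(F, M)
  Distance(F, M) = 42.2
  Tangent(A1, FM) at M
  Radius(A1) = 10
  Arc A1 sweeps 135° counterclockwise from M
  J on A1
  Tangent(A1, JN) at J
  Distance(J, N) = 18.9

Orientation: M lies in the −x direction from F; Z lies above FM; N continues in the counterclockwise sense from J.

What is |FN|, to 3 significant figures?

57.3

F is at the origin; F and M share the same y with |FM| = 42.2 and M on the −x side, so M = (-42.2, 0.00). The tangent condition forces ZM to be normal to FM, so Z = M + (0, 10) = (-42.2, 10.0). On A1, M sits at bearing -90° from Z; a 135° counterclockwise sweep puts J at bearing 45°, so J = Z + 10.0·(cos 45°, sin 45°) = (-35.1, 17.1). Tangency of A1 to JN means the radius ZJ is perpendicular to JN, so JN runs along (−sin 45°, cos 45°); with |JN| = 18.9, N = (-48.5, 30.4). Then |FN| = |N − F| = 57.3.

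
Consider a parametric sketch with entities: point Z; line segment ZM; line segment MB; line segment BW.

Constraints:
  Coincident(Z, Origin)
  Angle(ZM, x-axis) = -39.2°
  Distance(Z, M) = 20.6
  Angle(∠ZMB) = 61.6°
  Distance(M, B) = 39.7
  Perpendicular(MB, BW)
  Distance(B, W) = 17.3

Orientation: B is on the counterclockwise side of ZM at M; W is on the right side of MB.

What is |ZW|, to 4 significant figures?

46.35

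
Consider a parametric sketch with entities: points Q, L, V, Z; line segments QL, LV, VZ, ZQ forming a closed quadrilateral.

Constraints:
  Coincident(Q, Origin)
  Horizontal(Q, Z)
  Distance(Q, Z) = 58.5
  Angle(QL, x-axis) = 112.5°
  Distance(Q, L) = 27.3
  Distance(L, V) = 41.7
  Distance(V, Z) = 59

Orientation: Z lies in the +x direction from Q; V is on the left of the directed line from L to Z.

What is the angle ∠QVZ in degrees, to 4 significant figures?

62.19°

Q is at the origin; Q and Z share the same y with |QZ| = 58.5 and Z in +x, so Z = (58.5, 0). QL runs at 112.5° with |QL| = 27.3, so L = (-10.45, 25.22). V is determined by |LV| = 41.7 and |VZ| = 59.0 together: it lies at the intersection of circle(L, 41.7) and circle(Z, 59.0). With |LZ| = 73.42, the foot of the radical line on LZ is 24.84 from L and the perpendicular offset is √(41.7² − 24.84²) = 33.49. Taking the left-of-LZ solution: V = (24.39, 48.14).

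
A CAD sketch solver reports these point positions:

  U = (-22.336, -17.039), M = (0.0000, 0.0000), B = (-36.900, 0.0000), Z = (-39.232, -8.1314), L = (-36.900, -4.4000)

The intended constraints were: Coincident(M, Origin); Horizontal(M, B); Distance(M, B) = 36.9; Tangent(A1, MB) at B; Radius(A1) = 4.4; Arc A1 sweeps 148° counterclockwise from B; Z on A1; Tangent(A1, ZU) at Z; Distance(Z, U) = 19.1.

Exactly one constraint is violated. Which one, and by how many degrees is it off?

Tangent(A1, ZU) at Z — off by 4.21°.

M = (0.00, 0.00) ✓; M.y = 0.00, B.y = 0.00 ✓; |MB| = 36.90 ✓; ∠(LB, BM) = 90.00° ✓; |LB| = 4.400 ✓; bearing(L→Z) − bearing(L→B) = 148.0° ✓; |LZ| = 4.400 ✓; ∠(LZ, ZU) = 85.79° ✗; |ZU| = 19.10 ✓.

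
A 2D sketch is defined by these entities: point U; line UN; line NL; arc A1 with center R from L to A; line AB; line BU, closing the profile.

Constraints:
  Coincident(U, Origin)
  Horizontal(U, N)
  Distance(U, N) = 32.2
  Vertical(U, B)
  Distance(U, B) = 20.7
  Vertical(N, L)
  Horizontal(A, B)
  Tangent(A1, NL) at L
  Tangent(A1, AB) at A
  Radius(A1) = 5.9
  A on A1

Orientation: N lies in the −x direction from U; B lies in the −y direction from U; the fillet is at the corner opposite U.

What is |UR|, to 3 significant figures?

30.2

U is at the origin; U and N share the same y with |UN| = 32.2 and N on the −x side, so N = (-32.2, 0.00). U and B share the same x with |UB| = 20.7 and B on the −y side, so B = (0.00, -20.7). The virtual corner opposite U is at (-32.2, -20.7). The tangent condition forces RL to be normal to NL and tangency of A1 to AB means the radius RA is perpendicular to AB, with radius 5.9, so the center R sits 5.9 in from both sides at R = (-26.3, -14.8). Then |UR| = |R − U| = 30.2.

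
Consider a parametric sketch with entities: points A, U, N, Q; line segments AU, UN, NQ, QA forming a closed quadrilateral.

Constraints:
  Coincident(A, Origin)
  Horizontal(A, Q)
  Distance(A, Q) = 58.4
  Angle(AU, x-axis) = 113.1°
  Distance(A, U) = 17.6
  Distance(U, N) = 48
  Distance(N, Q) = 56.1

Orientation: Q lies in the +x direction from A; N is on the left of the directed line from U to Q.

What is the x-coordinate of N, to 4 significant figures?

29.15

A is at the origin; AQ is horizontal with |AQ| = 58.4 and Q in +x, so Q = (58.4, 0). AU runs at 113.1° with |AU| = 17.6, so U = (-6.905, 16.19). N is determined by |UN| = 48.0 and |NQ| = 56.1 together: it lies at the intersection of circle(U, 48.0) and circle(Q, 56.1). With |UQ| = 67.28, the foot of the radical line on UQ is 27.37 from U and the perpendicular offset is √(48.0² − 27.37²) = 39.43. Taking the left-of-UQ solution: N = (29.15, 47.87).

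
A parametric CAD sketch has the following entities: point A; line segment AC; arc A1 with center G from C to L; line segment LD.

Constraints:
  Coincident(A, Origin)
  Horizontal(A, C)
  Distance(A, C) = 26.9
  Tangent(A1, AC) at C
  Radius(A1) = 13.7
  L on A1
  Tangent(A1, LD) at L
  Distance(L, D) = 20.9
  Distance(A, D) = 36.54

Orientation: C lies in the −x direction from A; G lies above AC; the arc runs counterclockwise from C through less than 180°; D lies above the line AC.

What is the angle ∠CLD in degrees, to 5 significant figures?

135.69°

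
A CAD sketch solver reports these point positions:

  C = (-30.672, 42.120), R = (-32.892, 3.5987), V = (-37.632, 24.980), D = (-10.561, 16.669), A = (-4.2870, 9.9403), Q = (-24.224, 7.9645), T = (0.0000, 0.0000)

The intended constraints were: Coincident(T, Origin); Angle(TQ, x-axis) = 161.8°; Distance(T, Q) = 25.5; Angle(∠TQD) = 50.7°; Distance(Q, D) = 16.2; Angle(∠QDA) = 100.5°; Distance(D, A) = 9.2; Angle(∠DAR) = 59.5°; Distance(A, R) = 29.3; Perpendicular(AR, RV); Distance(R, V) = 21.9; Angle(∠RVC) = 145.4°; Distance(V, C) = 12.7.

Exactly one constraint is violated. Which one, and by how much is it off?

Distance(V, C) = 12.7 — off by 5.80.

T = (0.00, 0.00) ✓; TQ at 161.8° ✓; |TQ| = 25.50 ✓; ∠TQD = 50.70° ✓; |QD| = 16.20 ✓; ∠QDA = 100.5° ✓; |DA| = 9.200 ✓; ∠DAR = 59.50° ✓; |AR| = 29.30 ✓; ∠(AR, RV) = 90.00° ✓; |RV| = 21.90 ✓; ∠RVC = 145.4° ✓; |VC| = 18.50 ✗.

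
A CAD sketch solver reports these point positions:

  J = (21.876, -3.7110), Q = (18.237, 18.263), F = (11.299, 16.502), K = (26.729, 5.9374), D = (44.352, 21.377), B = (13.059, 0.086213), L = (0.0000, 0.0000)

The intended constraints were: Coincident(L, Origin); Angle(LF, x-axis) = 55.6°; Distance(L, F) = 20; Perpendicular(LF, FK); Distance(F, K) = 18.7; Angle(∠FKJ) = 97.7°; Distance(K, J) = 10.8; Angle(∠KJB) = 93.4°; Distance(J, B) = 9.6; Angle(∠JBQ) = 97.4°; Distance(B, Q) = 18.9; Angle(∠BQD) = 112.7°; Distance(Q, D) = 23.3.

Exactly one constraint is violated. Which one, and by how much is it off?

Distance(Q, D) = 23.3 — off by 3.00.

L = (0.00, 0.00) ✓; LF at 55.60° ✓; |LF| = 20.00 ✓; ∠(LF, FK) = 90.00° ✓; |FK| = 18.70 ✓; ∠FKJ = 97.70° ✓; |KJ| = 10.80 ✓; ∠KJB = 93.40° ✓; |JB| = 9.600 ✓; ∠JBQ = 97.40° ✓; |BQ| = 18.90 ✓; ∠BQD = 112.7° ✓; |QD| = 26.30 ✗.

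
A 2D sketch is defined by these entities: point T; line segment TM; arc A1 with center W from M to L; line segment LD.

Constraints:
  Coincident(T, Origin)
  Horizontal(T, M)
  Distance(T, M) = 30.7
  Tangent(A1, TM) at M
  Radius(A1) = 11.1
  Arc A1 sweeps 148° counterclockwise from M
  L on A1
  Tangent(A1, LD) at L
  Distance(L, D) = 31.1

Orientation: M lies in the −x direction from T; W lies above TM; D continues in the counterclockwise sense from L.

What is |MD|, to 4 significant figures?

42.29

T is at the origin; T and M share the same y with |TM| = 30.7 and M on the −x side, so M = (-30.70, 0.000). A1 meets TM tangentially, so WM is at right angles to TM, so W = M + (0, 11.1) = (-30.70, 11.10). On A1, M sits at bearing -90° from W; a 148° counterclockwise sweep puts L at bearing 58°, so L = W + 11.1·(cos 58°, sin 58°) = (-24.82, 20.51). A1 meets LD tangentially, so WL is at right angles to LD, so LD runs along (−sin 58°, cos 58°); with |LD| = 31.1, D = (-51.19, 36.99). Then |MD| = |D − M| = 42.29.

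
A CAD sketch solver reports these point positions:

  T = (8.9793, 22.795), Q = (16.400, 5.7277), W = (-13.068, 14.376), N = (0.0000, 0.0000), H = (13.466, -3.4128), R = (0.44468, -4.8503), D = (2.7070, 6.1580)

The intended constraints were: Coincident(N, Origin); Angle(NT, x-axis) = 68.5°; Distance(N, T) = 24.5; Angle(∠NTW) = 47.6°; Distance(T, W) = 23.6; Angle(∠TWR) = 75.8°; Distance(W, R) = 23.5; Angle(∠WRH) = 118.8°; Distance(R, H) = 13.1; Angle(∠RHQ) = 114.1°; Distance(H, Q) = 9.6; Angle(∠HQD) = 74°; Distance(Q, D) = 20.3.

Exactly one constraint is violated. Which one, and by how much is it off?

Distance(Q, D) = 20.3 — off by 6.60.

N = (0.00, 0.00) ✓; NT at 68.50° ✓; |NT| = 24.50 ✓; ∠NTW = 47.60° ✓; |TW| = 23.60 ✓; ∠TWR = 75.80° ✓; |WR| = 23.50 ✓; ∠WRH = 118.8° ✓; |RH| = 13.10 ✓; ∠RHQ = 114.1° ✓; |HQ| = 9.600 ✓; ∠HQD = 74.00° ✓; |QD| = 13.70 ✗.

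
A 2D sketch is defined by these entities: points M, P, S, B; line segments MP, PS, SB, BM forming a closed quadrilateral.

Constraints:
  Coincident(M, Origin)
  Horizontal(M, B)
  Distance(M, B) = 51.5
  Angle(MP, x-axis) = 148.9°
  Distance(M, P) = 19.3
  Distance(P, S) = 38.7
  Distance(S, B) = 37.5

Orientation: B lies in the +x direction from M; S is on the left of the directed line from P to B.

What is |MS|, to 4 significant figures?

29.47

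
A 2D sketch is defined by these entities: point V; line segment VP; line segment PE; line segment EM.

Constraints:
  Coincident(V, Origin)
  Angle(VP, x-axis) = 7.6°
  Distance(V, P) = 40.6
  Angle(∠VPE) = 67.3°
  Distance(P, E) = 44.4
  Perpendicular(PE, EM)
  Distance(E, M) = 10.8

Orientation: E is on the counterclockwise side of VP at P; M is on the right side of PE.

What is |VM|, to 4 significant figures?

56.16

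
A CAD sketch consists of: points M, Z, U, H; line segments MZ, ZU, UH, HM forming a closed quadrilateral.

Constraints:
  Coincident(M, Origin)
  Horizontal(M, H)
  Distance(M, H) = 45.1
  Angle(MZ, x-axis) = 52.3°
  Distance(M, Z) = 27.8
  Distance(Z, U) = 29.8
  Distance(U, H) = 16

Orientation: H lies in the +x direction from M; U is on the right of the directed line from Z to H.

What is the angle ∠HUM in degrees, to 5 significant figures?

152.93°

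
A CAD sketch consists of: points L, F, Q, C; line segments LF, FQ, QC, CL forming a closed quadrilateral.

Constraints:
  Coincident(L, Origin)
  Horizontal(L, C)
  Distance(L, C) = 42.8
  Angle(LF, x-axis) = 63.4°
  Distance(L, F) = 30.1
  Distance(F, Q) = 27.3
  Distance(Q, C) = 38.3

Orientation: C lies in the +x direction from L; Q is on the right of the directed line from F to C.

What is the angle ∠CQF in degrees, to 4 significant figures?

72.52°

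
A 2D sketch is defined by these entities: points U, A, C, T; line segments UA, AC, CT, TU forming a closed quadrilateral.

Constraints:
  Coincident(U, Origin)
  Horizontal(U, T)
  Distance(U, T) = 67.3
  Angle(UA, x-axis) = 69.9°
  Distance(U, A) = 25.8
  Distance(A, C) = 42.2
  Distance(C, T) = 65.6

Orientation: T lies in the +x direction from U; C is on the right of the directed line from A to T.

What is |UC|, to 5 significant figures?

18.182

Checks: U = (0.00, 0.00) ✓; |AC| = 42.20 ✓; |CT| = 65.60 ✓.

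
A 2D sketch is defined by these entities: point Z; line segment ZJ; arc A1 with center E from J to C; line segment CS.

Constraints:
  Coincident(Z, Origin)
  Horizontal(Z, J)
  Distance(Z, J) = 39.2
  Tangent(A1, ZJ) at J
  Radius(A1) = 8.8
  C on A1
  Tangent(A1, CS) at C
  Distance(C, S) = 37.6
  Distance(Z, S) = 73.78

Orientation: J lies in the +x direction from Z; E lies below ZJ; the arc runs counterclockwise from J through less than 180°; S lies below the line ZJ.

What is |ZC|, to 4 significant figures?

36.88

Checks: Z = (0.00, 0.00) ✓; |EC| = 8.800 ✓; ∠(EC, CS) = 90.00° ✓; |CS| = 37.60 ✓; |ZS| = 73.78 ✓.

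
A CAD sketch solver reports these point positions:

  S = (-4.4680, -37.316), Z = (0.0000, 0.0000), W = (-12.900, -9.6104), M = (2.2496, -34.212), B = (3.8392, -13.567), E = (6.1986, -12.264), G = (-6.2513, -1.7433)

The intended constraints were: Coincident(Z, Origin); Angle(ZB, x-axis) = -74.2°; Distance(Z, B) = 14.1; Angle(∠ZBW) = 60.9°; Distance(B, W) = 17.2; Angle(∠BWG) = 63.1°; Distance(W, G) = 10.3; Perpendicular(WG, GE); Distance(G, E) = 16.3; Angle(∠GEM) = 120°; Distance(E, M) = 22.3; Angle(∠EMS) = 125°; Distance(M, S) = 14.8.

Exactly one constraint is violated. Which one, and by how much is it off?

Distance(M, S) = 14.8 — off by 7.40.

Z = (0.00, 0.00) ✓; ZB at -74.20° ✓; |ZB| = 14.10 ✓; ∠ZBW = 60.90° ✓; |BW| = 17.20 ✓; ∠BWG = 63.10° ✓; |WG| = 10.30 ✓; ∠(WG, GE) = 90.00° ✓; |GE| = 16.30 ✓; ∠GEM = 120.0° ✓; |EM| = 22.30 ✓; ∠EMS = 125.0° ✓; |MS| = 7.400 ✗.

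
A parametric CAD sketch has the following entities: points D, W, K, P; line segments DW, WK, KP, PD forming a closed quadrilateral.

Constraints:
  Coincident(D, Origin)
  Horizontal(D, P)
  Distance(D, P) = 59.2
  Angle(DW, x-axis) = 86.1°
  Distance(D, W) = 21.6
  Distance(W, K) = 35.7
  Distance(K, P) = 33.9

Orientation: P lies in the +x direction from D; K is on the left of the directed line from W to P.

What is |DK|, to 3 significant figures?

44.9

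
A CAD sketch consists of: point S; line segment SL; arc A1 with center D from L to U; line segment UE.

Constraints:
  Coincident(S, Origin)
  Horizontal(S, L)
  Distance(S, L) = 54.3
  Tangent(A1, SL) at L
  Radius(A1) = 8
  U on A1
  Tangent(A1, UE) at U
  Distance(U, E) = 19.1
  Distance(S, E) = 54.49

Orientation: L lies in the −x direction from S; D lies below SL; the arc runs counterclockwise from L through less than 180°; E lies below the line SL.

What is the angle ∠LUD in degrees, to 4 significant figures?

23.45°

Checks: |DU| = 8.000 ✓; ∠(DU, UE) = 90.00° ✓; |UE| = 19.10 ✓; |SE| = 54.49 ✓.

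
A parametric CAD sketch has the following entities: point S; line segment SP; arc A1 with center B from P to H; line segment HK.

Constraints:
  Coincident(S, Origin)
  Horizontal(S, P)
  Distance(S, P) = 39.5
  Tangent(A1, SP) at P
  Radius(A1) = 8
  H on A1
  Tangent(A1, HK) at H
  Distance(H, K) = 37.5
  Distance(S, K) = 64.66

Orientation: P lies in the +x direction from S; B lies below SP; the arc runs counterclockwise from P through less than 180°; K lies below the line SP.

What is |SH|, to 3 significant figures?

33.8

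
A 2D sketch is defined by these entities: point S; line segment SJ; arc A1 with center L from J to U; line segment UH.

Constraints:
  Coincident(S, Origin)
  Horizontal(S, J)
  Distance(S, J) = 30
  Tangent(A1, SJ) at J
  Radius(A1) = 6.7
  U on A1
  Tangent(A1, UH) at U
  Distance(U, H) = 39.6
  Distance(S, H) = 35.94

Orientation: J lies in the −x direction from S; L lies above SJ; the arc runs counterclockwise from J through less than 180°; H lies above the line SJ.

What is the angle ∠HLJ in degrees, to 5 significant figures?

136.56°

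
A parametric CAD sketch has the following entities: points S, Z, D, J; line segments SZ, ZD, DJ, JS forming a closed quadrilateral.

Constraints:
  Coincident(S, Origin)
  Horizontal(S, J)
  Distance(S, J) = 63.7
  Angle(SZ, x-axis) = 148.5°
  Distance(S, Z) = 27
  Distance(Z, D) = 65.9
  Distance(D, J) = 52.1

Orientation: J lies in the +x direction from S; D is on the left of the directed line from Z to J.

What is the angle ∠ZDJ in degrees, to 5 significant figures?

95.535°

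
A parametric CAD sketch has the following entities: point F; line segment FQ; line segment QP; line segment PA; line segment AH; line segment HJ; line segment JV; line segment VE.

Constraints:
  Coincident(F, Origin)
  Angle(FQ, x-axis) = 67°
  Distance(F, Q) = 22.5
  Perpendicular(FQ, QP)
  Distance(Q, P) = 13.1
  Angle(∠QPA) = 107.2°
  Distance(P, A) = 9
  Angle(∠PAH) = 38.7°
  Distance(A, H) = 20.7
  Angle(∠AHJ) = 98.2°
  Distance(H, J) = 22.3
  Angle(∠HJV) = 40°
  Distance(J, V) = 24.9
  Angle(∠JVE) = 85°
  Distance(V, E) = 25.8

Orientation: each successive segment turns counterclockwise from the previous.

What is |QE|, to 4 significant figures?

12.19

∠HJV = 40.0° gives JV at -127.1° from the x-axis; with |JV| = 24.9, V = (-4.912, 25.35). ∠JVE = 85.0° gives VE at -32.10° from the x-axis; with |VE| = 25.8, E = (16.94, 11.64). Then |QE| = |E − Q| = 12.19.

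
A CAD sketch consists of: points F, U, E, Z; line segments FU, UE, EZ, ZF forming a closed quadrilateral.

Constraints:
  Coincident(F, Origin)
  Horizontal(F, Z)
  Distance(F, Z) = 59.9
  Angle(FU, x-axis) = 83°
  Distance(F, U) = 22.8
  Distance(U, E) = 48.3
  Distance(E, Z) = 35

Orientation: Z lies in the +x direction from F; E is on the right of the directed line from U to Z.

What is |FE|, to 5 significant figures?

34.410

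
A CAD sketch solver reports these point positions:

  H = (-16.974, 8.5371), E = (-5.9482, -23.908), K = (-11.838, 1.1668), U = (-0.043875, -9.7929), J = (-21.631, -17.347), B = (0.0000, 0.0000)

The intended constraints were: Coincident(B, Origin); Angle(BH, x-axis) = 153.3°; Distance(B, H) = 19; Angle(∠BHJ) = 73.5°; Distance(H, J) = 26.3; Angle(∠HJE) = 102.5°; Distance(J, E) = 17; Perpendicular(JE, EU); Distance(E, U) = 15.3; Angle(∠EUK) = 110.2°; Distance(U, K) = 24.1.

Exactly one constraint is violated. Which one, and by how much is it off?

Distance(U, K) = 24.1 — off by 8.00.

B = (0.00, 0.00) ✓; BH at 153.3° ✓; |BH| = 19.00 ✓; ∠BHJ = 73.50° ✓; |HJ| = 26.30 ✓; ∠HJE = 102.5° ✓; |JE| = 17.00 ✓; ∠(JE, EU) = 90.00° ✓; |EU| = 15.30 ✓; ∠EUK = 110.2° ✓; |UK| = 16.10 ✗.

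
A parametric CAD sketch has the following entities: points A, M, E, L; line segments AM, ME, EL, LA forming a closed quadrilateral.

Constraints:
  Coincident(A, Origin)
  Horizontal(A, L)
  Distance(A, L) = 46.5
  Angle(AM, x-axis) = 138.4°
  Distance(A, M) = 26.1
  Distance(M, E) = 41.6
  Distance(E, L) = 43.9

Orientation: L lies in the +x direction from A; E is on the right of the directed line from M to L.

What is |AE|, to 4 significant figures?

16.81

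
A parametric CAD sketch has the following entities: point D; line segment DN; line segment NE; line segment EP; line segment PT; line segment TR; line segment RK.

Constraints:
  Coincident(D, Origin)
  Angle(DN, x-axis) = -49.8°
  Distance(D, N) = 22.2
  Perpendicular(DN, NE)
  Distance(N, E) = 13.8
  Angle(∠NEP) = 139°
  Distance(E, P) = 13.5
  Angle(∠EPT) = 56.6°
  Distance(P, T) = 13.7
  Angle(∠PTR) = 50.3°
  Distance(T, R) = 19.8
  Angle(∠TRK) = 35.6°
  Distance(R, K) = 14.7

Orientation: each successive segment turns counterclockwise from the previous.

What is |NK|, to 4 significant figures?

23.54

D is at the origin; DN runs at -49.8° with length 22.2, so N = (14.33, -16.96). The perpendicularity gives NE at right angles to DN, so NE runs at 40.20°; with |NE| = 13.8, E = (24.87, -8.049). ∠NEP = 139.0° gives EP at 81.20° from the x-axis; with |EP| = 13.5, P = (26.93, 5.292). ∠EPT = 56.6° gives PT at -155.4° from the x-axis; with |PT| = 13.7, T = (14.48, -0.4109). ∠PTR = 50.3° gives TR at -25.70° from the x-axis; with |TR| = 19.8, R = (32.32, -8.997). ∠TRK = 35.6° gives RK at 118.7° from the x-axis; with |RK| = 14.7, K = (25.26, 3.897). Then |NK| = |K − N| = 23.54.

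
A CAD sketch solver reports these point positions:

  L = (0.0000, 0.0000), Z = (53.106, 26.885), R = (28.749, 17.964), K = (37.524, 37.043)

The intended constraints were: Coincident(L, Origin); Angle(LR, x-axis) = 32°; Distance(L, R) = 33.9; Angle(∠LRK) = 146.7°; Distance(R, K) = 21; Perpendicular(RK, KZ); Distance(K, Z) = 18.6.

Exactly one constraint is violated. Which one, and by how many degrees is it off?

Perpendicular(RK, KZ) — off by 8.40°.

L = (0.00, 0.00) ✓; LR at 32.00° ✓; |LR| = 33.90 ✓; ∠LRK = 146.7° ✓; |RK| = 21.00 ✓; ∠(RK, KZ) = 98.40° ✗; |KZ| = 18.60 ✓.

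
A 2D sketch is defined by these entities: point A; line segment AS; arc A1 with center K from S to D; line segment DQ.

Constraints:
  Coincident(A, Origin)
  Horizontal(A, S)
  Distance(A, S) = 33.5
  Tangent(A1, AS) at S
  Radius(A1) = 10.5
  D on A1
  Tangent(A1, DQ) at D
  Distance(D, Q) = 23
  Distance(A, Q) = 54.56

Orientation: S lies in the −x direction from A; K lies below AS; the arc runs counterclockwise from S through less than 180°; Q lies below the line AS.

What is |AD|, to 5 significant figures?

45.368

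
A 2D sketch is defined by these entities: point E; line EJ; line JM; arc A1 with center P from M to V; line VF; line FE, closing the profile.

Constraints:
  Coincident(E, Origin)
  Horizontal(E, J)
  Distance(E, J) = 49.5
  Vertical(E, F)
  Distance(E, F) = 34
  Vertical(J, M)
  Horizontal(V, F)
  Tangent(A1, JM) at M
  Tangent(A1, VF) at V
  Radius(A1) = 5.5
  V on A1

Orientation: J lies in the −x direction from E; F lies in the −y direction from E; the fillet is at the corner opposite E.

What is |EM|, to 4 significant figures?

57.12

E is at the origin; EJ is horizontal with |EJ| = 49.5 and J on the −x side, so J = (-49.50, 0.000). EF is vertical with |EF| = 34.0 and F on the −y side, so F = (0.000, -34.00). The virtual corner opposite E is at (-49.50, -34.00). A1 meets JM tangentially, so PM is at right angles to JM and A1 meets VF tangentially, so PV is at right angles to VF, with radius 5.5, so the center P sits 5.5 in from both sides at P = (-44.00, -28.50). That places the tangent points at M = (-49.50, -28.50) on JM and V = (-44.00, -34.00) on VF. Then |EM| = |M − E| = 57.12.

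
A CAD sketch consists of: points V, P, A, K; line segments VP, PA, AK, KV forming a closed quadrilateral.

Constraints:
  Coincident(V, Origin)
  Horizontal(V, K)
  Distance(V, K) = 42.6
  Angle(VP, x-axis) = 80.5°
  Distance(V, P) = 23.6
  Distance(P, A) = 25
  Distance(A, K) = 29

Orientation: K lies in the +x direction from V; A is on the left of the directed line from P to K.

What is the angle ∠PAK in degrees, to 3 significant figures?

113°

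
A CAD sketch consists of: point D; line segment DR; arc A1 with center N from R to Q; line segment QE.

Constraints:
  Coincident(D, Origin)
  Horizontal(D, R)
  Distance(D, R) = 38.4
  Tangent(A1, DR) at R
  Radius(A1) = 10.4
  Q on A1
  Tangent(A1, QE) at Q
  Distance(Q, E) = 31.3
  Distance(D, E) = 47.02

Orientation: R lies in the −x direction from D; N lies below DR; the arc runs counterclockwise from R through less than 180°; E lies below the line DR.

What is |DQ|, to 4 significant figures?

49.18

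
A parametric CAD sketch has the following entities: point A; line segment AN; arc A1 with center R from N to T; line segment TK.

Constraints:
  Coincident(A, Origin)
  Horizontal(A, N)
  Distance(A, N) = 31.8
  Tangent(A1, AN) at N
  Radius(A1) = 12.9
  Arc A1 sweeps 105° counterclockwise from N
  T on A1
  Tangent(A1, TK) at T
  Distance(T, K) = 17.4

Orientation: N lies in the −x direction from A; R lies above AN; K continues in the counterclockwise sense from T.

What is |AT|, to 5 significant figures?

25.253

A is at the origin; A and N share the same y with |AN| = 31.8 and N on the −x side, so N = (-31.800, 0.0000). A1 meets AN tangentially, so RN is at right angles to AN, so R = N + (0, 12.9) = (-31.800, 12.900). On A1, N sits at bearing -90° from R; a 105° counterclockwise sweep puts T at bearing 15°, so T = R + 12.9·(cos 15°, sin 15°) = (-19.340, 16.239). Then |AT| = |T − A| = 25.253.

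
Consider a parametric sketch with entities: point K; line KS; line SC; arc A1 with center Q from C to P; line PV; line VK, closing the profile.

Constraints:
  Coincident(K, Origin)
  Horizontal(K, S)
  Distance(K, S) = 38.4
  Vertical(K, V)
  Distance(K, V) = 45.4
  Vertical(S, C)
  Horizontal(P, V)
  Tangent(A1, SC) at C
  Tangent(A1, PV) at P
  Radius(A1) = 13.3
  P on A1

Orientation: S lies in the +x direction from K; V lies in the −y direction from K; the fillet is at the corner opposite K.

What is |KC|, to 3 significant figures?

50.0

K is at the origin; KS is horizontal with |KS| = 38.4 and S on the +x side, so S = (38.4, 0.00). KV is vertical with |KV| = 45.4 and V on the −y side, so V = (0.00, -45.4). The virtual corner opposite K is at (38.4, -45.4). Tangency of A1 to SC means the radius QC is perpendicular to SC and since A1 is tangent to PV there, QP ⟂ PV, with radius 13.3, so the center Q sits 13.3 in from both sides at Q = (25.1, -32.1). That places the tangent points at C = (38.4, -32.1) on SC and P = (25.1, -45.4) on PV. Then |KC| = |C − K| = 50.0.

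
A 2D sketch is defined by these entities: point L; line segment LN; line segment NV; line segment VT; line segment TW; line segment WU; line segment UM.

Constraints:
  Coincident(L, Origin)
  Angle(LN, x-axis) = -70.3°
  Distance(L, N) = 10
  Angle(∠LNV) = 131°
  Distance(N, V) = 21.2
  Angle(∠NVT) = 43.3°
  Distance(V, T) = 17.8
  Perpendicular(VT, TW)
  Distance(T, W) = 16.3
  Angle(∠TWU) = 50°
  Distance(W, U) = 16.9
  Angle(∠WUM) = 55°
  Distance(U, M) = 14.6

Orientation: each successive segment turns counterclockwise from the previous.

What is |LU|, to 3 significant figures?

22.1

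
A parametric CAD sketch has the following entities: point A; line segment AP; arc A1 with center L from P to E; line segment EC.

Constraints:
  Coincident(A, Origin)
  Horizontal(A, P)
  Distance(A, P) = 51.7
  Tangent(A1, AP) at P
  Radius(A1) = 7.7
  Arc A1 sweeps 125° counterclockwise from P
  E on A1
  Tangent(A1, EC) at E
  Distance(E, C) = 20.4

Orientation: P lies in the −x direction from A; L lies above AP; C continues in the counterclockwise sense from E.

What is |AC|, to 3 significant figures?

64.0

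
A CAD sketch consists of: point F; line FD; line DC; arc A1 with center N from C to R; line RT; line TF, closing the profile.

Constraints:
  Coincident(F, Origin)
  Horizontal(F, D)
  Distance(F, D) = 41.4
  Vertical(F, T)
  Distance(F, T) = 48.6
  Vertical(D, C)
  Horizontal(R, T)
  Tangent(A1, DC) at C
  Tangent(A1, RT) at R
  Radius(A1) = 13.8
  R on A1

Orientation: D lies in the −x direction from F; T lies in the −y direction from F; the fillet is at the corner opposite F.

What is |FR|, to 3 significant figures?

55.9

F is at the origin; F and D share the same y with |FD| = 41.4 and D on the −x side, so D = (-41.4, 0.00). FT is vertical with |FT| = 48.6 and T on the −y side, so T = (0.00, -48.6). The virtual corner opposite F is at (-41.4, -48.6). Since A1 is tangent to DC there, NC ⟂ DC and A1 meets RT tangentially, so NR is at right angles to RT, with radius 13.8, so the center N sits 13.8 in from both sides at N = (-27.6, -34.8). That places the tangent points at C = (-41.4, -34.8) on DC and R = (-27.6, -48.6) on RT. Then |FR| = |R − F| = 55.9.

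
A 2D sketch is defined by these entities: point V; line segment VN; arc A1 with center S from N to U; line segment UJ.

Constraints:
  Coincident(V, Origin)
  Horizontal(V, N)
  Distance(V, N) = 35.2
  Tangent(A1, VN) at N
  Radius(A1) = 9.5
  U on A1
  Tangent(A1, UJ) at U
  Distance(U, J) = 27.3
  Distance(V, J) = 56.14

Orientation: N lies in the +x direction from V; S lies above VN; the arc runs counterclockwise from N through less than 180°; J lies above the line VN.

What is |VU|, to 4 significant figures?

45.87

V is at the origin; VN is horizontal with |VN| = 35.2 and N on the +x side, so N = (35.20, 0.000). Tangency of A1 to VN means the radius SN is perpendicular to VN, so S = N + (0, 9.5) = (35.20, 9.500). Since SU ⟂ UJ (tangency), |SJ| = √(9.5² + 27.3²) = 28.91 regardless of where U sits on A1. So J lies on both circle(V, 56.14) and circle(S, 28.91); the above-VN intersection is J = (41.61, 37.69). U is the foot of the tangent from J: U = (44.64, 10.55).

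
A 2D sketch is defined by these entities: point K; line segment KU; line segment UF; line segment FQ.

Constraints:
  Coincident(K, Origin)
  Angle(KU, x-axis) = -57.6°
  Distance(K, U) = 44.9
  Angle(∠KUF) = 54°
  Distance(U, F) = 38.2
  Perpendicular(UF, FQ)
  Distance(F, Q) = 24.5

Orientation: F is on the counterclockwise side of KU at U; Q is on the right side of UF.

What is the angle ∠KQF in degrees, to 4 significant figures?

10.99°

K is at the origin; KU runs at -57.6° with length 44.9, so U = 44.9·(cos -57.6°, sin -57.6°) = (24.06, -37.91). ∠KUF = 54.0°, so UF runs at -57.6° + (180° − 54.0°) = 68.40° from the x-axis; with |UF| = 38.2, F = U + 38.2·(cos 68.40°, sin 68.40°) = (38.12, -2.393). The perpendicularity gives FQ at right angles to UF; with |FQ| = 24.5 on the right of UF, Q = F + 24.5·(0.9298, -0.3681) = (60.90, -11.41). Then cos ∠KQF = QK·QF / (|QK||QF|), giving 10.99°.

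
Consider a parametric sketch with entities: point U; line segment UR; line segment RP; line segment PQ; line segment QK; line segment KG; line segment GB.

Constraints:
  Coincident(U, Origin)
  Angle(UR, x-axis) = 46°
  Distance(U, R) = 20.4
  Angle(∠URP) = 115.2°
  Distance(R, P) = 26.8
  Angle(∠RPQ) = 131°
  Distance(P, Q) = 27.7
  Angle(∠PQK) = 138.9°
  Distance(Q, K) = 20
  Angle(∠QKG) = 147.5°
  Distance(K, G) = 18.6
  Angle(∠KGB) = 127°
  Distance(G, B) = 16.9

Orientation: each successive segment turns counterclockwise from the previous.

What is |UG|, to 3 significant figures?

57.9

U is at the origin; UR runs at 46.0° with length 20.4, so R = (14.2, 14.7). ∠URP = 115.2° gives RP at 111° from the x-axis; with |RP| = 26.8, P = (4.65, 39.7). ∠RPQ = 131.0° gives PQ at 160° from the x-axis; with |PQ| = 27.7, Q = (-21.3, 49.3). ∠PQK = 138.9° gives QK at -159° from the x-axis; with |QK| = 20.0, K = (-40.0, 42.2). ∠QKG = 147.5° gives KG at -127° from the x-axis; with |KG| = 18.6, G = (-51.1, 27.2). Then |UG| = |G − U| = 57.9.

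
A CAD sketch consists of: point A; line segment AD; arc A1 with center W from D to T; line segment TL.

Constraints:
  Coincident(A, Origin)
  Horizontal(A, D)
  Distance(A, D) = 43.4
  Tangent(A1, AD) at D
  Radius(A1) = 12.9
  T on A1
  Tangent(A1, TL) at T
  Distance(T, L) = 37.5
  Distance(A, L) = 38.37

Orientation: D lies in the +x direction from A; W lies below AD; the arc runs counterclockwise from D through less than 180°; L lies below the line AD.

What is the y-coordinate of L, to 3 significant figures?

-36.6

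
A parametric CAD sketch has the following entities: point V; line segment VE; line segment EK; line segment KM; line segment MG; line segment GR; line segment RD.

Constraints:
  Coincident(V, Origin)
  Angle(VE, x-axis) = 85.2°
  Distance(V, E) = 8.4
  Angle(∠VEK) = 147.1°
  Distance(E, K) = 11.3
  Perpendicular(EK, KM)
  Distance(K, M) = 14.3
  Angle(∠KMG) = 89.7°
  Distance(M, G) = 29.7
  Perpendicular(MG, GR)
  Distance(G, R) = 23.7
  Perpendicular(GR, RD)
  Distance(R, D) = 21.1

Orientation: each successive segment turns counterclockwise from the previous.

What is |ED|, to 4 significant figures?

9.858

V is at the origin; VE runs at 85.2° with length 8.4, so E = (0.7029, 8.371). ∠VEK = 147.1° gives EK at 118.1° from the x-axis; with |EK| = 11.3, K = (-4.620, 18.34). EK ⟂ KM, so KM runs at -151.9°; with |KM| = 14.3, M = (-17.23, 11.60). ∠KMG = 89.7° gives MG at -61.60° from the x-axis; with |MG| = 29.7, G = (-3.108, -14.52). The perpendicularity gives GR at right angles to MG, so GR runs at 28.40°; with |GR| = 23.7, R = (17.74, -3.250). GR is perpendicular to RD, so RD runs at 118.4°; with |RD| = 21.1, D = (7.704, 15.31). Then |ED| = |D − E| = 9.858.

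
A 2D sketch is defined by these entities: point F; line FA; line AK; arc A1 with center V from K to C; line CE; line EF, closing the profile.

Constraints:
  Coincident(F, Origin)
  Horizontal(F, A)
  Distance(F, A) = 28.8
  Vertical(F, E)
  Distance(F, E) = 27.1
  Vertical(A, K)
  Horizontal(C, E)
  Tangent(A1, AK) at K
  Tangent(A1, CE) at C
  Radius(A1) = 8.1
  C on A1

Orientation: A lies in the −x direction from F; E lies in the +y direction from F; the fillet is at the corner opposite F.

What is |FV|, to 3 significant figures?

28.1

F and E share the same x with |FE| = 27.1 and E on the +y side, so E = (0.00, 27.1). The virtual corner opposite F is at (-28.8, 27.1). Since A1 is tangent to AK there, VK ⟂ AK and A1 meets CE tangentially, so VC is at right angles to CE, with radius 8.1, so the center V sits 8.1 in from both sides at V = (-20.7, 19.0). Then |FV| = |V − F| = 28.1.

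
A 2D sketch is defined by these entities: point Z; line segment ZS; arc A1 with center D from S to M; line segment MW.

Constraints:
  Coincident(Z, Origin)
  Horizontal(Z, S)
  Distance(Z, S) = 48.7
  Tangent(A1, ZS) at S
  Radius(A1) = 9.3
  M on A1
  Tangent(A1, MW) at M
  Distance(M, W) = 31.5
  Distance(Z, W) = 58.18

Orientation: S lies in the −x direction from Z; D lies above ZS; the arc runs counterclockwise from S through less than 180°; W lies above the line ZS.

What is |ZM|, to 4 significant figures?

40.61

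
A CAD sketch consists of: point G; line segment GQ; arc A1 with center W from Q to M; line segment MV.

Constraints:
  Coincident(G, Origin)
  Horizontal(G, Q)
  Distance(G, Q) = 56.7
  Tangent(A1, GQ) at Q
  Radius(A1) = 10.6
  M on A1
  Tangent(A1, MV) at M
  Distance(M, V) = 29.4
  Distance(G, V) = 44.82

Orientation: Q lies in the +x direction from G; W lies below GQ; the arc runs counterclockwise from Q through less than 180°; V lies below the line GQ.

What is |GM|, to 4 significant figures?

47.84

Checks: |WM| = 10.60 ✓; ∠(WM, MV) = 90.00° ✓; |MV| = 29.40 ✓; |GV| = 44.82 ✓.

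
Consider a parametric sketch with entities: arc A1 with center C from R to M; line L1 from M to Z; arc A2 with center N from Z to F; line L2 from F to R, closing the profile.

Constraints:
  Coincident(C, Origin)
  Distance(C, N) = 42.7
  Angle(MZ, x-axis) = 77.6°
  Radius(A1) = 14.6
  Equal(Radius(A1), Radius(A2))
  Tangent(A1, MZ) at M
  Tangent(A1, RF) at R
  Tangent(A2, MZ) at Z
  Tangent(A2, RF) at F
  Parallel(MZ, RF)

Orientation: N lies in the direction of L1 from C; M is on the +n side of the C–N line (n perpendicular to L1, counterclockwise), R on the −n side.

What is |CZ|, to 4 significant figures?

45.13

Tangency of A1 to both parallel lines with radius 14.6 puts M and R at C ± 14.6·n: M = (-14.26, 3.135), R = (14.26, -3.135). Equal radii place Z and F the same way about N: Z = N + 14.6·n = (-5.090, 44.84), F = N − 14.6·n = (23.43, 38.57). Then |CZ| = |Z − C| = 45.13.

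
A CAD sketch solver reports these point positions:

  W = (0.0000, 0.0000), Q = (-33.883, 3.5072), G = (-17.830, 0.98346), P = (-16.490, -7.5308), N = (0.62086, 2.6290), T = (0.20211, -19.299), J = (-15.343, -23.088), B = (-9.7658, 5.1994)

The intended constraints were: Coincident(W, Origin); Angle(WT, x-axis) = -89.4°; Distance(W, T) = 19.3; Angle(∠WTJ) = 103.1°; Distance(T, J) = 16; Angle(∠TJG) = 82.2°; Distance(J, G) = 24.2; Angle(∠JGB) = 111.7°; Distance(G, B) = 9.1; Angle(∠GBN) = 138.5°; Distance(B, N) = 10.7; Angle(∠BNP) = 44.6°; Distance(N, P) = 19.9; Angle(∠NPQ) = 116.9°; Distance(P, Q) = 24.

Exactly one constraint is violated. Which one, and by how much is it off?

Distance(P, Q) = 24 — off by 3.40.

W = (0.00, 0.00) ✓; WT at -89.40° ✓; |WT| = 19.30 ✓; ∠WTJ = 103.1° ✓; |TJ| = 16.00 ✓; ∠TJG = 82.20° ✓; |JG| = 24.20 ✓; ∠JGB = 111.7° ✓; |GB| = 9.100 ✓; ∠GBN = 138.5° ✓; |BN| = 10.70 ✓; ∠BNP = 44.60° ✓; |NP| = 19.90 ✓; ∠NPQ = 116.9° ✓; |PQ| = 20.60 ✗.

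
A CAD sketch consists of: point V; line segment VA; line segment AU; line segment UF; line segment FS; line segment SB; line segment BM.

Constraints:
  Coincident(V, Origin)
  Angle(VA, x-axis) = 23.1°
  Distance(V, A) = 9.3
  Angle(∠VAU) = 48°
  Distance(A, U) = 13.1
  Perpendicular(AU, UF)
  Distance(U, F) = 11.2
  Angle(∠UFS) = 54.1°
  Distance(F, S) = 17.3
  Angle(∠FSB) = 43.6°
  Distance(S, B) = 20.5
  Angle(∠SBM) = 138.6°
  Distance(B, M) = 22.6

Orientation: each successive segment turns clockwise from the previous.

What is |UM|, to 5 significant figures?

27.347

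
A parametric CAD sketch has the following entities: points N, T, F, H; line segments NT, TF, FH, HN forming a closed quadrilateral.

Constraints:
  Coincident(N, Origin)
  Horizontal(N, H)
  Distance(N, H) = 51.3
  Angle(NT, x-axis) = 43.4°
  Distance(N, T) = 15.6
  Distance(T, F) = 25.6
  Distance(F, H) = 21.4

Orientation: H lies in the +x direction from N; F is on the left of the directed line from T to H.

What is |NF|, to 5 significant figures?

39.629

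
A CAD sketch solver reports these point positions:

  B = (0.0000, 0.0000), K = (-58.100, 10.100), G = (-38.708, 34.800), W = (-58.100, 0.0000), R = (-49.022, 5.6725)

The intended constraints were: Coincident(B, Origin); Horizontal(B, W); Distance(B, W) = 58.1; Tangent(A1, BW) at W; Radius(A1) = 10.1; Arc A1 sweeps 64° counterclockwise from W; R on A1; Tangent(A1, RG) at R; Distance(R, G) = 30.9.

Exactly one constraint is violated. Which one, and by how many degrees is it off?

Tangent(A1, RG) at R — off by 6.50°.

B = (0.00, 0.00) ✓; B.y = 0.00, W.y = 0.00 ✓; |BW| = 58.10 ✓; ∠(KW, WB) = 90.00° ✓; |KW| = 10.10 ✓; bearing(K→R) − bearing(K→W) = 64.00° ✓; |KR| = 10.10 ✓; ∠(KR, RG) = 83.50° ✗; |RG| = 30.90 ✓.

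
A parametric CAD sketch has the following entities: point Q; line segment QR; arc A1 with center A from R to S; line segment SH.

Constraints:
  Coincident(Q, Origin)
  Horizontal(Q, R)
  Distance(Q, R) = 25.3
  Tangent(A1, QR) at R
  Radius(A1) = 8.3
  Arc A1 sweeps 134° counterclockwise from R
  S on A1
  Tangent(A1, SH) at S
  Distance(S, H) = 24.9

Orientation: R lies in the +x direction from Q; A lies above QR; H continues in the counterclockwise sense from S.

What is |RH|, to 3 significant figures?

33.9

On A1, R sits at bearing -90° from A; a 134° counterclockwise sweep puts S at bearing 44°, so S = A + 8.3·(cos 44°, sin 44°) = (31.3, 14.1). The tangent condition forces AS to be normal to SH, so SH runs along (−sin 44°, cos 44°); with |SH| = 24.9, H = (14.0, 32.0). Then |RH| = |H − R| = 33.9.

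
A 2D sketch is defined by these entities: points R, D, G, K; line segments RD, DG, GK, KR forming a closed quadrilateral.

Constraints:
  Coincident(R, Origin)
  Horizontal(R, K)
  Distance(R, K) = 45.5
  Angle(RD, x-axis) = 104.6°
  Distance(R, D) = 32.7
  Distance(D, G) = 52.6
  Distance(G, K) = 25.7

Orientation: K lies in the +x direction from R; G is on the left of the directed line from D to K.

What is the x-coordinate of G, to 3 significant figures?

44.0

R is at the origin; RK is horizontal with |RK| = 45.5 and K in +x, so K = (45.5, 0). RD runs at 104.6° with |RD| = 32.7, so D = (-8.24, 31.6). G is determined by |DG| = 52.6 and |GK| = 25.7 together: it lies at the intersection of circle(D, 52.6) and circle(K, 25.7). With |DK| = 62.4, the foot of the radical line on DK is 48.1 from D and the perpendicular offset is √(52.6² − 48.1²) = 21.4. Taking the left-of-DK solution: G = (44.0, 25.7).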